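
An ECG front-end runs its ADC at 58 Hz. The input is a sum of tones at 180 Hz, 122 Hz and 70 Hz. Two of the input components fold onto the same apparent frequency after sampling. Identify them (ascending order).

122 Hz, 180 Hz

fs/2 = 29 Hz.
180 Hz mod fs = 6 Hz.
6 Hz ≤ fs/2 = 29 Hz, appears at 6 Hz.
122 Hz mod fs = 6 Hz.
6 Hz ≤ fs/2 = 29 Hz, appears at 6 Hz.
70 Hz mod fs = 12 Hz.
12 Hz ≤ fs/2 = 29 Hz, appears at 12 Hz.
122 Hz and 180 Hz both map to 6 Hz.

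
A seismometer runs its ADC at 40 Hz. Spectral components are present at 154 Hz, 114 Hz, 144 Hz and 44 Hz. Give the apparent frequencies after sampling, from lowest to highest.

fs/2 = 20 Hz.
154 Hz mod fs = 34 Hz.
34 Hz > fs/2 = 20 Hz, folds to fs − 34 Hz = 6 Hz.
114 Hz mod fs = 34 Hz.
34 Hz > fs/2 = 20 Hz, folds to fs − 34 Hz = 6 Hz.
144 Hz mod fs = 24 Hz.
24 Hz > fs/2 = 20 Hz, folds to fs − 24 Hz = 16 Hz.
44 Hz mod fs = 4 Hz.
4 Hz ≤ fs/2 = 20 Hz, appears at 4 Hz.
Distinct values: {4 Hz, 6 Hz, 16 Hz}.

4 Hz, 6 Hz, 16 Hz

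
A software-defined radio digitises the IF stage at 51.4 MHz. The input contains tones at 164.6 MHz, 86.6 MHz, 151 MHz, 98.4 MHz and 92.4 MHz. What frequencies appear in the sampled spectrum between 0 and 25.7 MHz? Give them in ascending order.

fs/2 = 25.7 MHz.
164.6 MHz mod fs = 10.4 MHz.
10.4 MHz ≤ fs/2 = 25.7 MHz, appears at 10.4 MHz.
86.6 MHz mod fs = 35.2 MHz.
35.2 MHz > fs/2 = 25.7 MHz, folds to fs − 35.2 MHz = 16.2 MHz.
151 MHz mod fs = 48.2 MHz.
48.2 MHz > fs/2 = 25.7 MHz, folds to fs − 48.2 MHz = 3.2 MHz.
98.4 MHz mod fs = 47 MHz.
47 MHz > fs/2 = 25.7 MHz, folds to fs − 47 MHz = 4.4 MHz.
92.4 MHz mod fs = 41 MHz.
41 MHz > fs/2 = 25.7 MHz, folds to fs − 41 MHz = 10.4 MHz.
Distinct values: {3.2 MHz, 4.4 MHz, 10.4 MHz, 16.2 MHz}.

3.2 MHz, 4.4 MHz, 10.4 MHz, 16.2 MHz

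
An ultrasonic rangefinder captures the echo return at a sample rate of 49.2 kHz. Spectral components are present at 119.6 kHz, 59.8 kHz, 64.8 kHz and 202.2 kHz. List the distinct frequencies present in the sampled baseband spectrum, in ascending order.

5.4 kHz, 10.6 kHz, 15.6 kHz, 21.2 kHz

fs/2 = 24.6 kHz.
119.6 kHz mod fs = 21.2 kHz.
21.2 kHz ≤ fs/2 = 24.6 kHz, appears at 21.2 kHz.
59.8 kHz mod fs = 10.6 kHz.
10.6 kHz ≤ fs/2 = 24.6 kHz, appears at 10.6 kHz.
64.8 kHz mod fs = 15.6 kHz.
15.6 kHz ≤ fs/2 = 24.6 kHz, appears at 15.6 kHz.
202.2 kHz mod fs = 5.4 kHz.
5.4 kHz ≤ fs/2 = 24.6 kHz, appears at 5.4 kHz.
Distinct values: {5.4 kHz, 10.6 kHz, 15.6 kHz, 21.2 kHz}.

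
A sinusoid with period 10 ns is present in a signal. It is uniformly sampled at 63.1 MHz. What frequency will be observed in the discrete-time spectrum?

26.2 MHz

T = 10 ns → f = 1/T = 100 MHz.
100 MHz mod fs = 36.9 MHz.
36.9 MHz > fs/2 = 31.55 MHz, folds to fs − 36.9 MHz = 26.2 MHz.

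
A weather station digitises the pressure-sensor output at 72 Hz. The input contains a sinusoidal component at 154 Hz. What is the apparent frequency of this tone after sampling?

10 Hz

154 Hz mod fs = 10 Hz.
10 Hz ≤ fs/2 = 36 Hz, appears at 10 Hz.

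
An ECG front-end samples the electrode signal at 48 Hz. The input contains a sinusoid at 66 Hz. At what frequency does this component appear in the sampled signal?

66 Hz mod fs = 18 Hz.
18 Hz ≤ fs/2 = 24 Hz, appears at 18 Hz.

18 Hz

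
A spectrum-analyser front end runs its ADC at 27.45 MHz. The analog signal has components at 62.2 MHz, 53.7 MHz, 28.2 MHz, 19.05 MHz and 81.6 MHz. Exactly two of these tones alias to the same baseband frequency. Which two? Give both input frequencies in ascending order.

28.2 MHz, 81.6 MHz

fs/2 = 13.725 MHz.
62.2 MHz mod fs = 7.3 MHz.
7.3 MHz ≤ fs/2 = 13.725 MHz, appears at 7.3 MHz.
53.7 MHz mod fs = 26.25 MHz.
26.25 MHz > fs/2 = 13.725 MHz, folds to fs − 26.25 MHz = 1.2 MHz.
28.2 MHz mod fs = 0.75 MHz.
0.75 MHz ≤ fs/2 = 13.725 MHz, appears at 0.75 MHz.
19.05 MHz > fs/2 = 13.725 MHz, folds to fs − 19.05 MHz = 8.4 MHz.
81.6 MHz mod fs = 26.7 MHz.
26.7 MHz > fs/2 = 13.725 MHz, folds to fs − 26.7 MHz = 0.75 MHz.
28.2 MHz and 81.6 MHz both map to 0.75 MHz.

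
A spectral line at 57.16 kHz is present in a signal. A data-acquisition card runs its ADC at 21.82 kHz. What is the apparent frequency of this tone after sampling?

8.3 kHz

57.16 kHz mod fs = 13.52 kHz.
13.52 kHz > fs/2 = 10.91 kHz, folds to fs − 13.52 kHz = 8.3 kHz.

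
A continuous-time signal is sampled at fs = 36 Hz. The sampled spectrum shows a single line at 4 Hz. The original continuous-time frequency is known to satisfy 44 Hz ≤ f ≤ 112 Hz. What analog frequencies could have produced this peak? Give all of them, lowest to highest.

Frequencies that alias to 4 Hz are k·fs ± 4 Hz for integer k ≥ 0.
k=0: 4 Hz.
k=1: 32 Hz, 40 Hz.
k=2: 68 Hz, 76 Hz.
k=3: 104 Hz, 112 Hz.
k=4: 140 Hz, 148 Hz.
Within [44 Hz, 112 Hz]: 68 Hz, 76 Hz, 104 Hz, 112 Hz.

68 Hz, 76 Hz, 104 Hz, 112 Hz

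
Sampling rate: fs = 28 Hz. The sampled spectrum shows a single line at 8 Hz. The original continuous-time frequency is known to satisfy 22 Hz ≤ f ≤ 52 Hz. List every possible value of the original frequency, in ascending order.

Frequencies that alias to 8 Hz are k·fs ± 8 Hz for integer k ≥ 0.
k=0: 8 Hz.
k=1: 20 Hz, 36 Hz.
k=2: 48 Hz, 64 Hz.
k=3: 76 Hz, 92 Hz.
Within [22 Hz, 52 Hz]: 36 Hz, 48 Hz.

36 Hz, 48 Hz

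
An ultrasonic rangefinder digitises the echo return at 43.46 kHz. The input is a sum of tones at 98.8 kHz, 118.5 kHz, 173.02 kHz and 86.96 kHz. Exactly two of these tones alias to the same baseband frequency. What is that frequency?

11.88 kHz

fs/2 = 21.73 kHz.
98.8 kHz mod fs = 11.88 kHz.
11.88 kHz ≤ fs/2 = 21.73 kHz, appears at 11.88 kHz.
118.5 kHz mod fs = 31.58 kHz.
31.58 kHz > fs/2 = 21.73 kHz, folds to fs − 31.58 kHz = 11.88 kHz.
173.02 kHz mod fs = 42.64 kHz.
42.64 kHz > fs/2 = 21.73 kHz, folds to fs − 42.64 kHz = 0.82 kHz.
86.96 kHz mod fs = 0.04 kHz.
0.04 kHz ≤ fs/2 = 21.73 kHz, appears at 0.04 kHz.
98.8 kHz and 118.5 kHz both map to 11.88 kHz.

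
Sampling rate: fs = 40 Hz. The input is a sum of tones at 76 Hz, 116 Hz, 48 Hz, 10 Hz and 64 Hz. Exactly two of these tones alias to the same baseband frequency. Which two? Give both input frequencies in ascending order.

76 Hz, 116 Hz

fs/2 = 20 Hz.
76 Hz mod fs = 36 Hz.
36 Hz > fs/2 = 20 Hz, folds to fs − 36 Hz = 4 Hz.
116 Hz mod fs = 36 Hz.
36 Hz > fs/2 = 20 Hz, folds to fs − 36 Hz = 4 Hz.
48 Hz mod fs = 8 Hz.
8 Hz ≤ fs/2 = 20 Hz, appears at 8 Hz.
10 Hz ≤ fs/2 = 20 Hz, passes unchanged.
64 Hz mod fs = 24 Hz.
24 Hz > fs/2 = 20 Hz, folds to fs − 24 Hz = 16 Hz.
76 Hz and 116 Hz both map to 4 Hz.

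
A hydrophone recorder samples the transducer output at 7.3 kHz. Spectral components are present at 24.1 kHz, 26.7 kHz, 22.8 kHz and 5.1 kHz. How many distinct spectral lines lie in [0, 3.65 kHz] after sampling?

fs/2 = 3.65 kHz.
24.1 kHz mod fs = 2.2 kHz.
2.2 kHz ≤ fs/2 = 3.65 kHz, appears at 2.2 kHz.
26.7 kHz mod fs = 4.8 kHz.
4.8 kHz > fs/2 = 3.65 kHz, folds to fs − 4.8 kHz = 2.5 kHz.
22.8 kHz mod fs = 0.9 kHz.
0.9 kHz ≤ fs/2 = 3.65 kHz, appears at 0.9 kHz.
5.1 kHz > fs/2 = 3.65 kHz, folds to fs − 5.1 kHz = 2.2 kHz.
Distinct values: {0.9 kHz, 2.2 kHz, 2.5 kHz} → 3.

3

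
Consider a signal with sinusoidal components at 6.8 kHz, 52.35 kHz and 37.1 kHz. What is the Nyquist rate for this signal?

104.7 kHz

Highest-frequency component: 52.35 kHz.
Nyquist rate = 2 × 52.35 kHz = 104.7 kHz.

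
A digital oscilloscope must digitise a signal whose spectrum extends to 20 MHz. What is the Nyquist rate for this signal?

Nyquist rate = 2 × 20 MHz = 40 MHz.

40 MHz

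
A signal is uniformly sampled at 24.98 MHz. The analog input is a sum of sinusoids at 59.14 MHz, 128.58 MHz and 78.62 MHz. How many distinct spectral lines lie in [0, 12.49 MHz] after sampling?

2

fs/2 = 12.49 MHz.
59.14 MHz mod fs = 9.18 MHz.
9.18 MHz ≤ fs/2 = 12.49 MHz, appears at 9.18 MHz.
128.58 MHz mod fs = 3.68 MHz.
3.68 MHz ≤ fs/2 = 12.49 MHz, appears at 3.68 MHz.
78.62 MHz mod fs = 3.68 MHz.
3.68 MHz ≤ fs/2 = 12.49 MHz, appears at 3.68 MHz.
Distinct values: {3.68 MHz, 9.18 MHz} → 2.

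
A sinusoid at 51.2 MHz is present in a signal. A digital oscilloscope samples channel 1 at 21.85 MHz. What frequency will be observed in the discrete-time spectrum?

51.2 MHz mod fs = 7.5 MHz.
7.5 MHz ≤ fs/2 = 10.925 MHz, appears at 7.5 MHz.

7.5 MHz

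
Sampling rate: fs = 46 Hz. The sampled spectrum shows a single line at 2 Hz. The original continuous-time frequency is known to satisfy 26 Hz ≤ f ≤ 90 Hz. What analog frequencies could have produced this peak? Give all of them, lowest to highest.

Frequencies that alias to 2 Hz are k·fs ± 2 Hz for integer k ≥ 0.
k=0: 2 Hz.
k=1: 44 Hz, 48 Hz.
k=2: 90 Hz, 94 Hz.
k=3: 136 Hz, 140 Hz.
Within [26 Hz, 90 Hz]: 44 Hz, 48 Hz, 90 Hz.

44 Hz, 48 Hz, 90 Hz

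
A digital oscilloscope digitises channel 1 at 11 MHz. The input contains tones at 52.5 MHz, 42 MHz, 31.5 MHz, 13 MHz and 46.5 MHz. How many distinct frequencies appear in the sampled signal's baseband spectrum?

3

fs/2 = 5.5 MHz.
52.5 MHz mod fs = 8.5 MHz.
8.5 MHz > fs/2 = 5.5 MHz, folds to fs − 8.5 MHz = 2.5 MHz.
42 MHz mod fs = 9 MHz.
9 MHz > fs/2 = 5.5 MHz, folds to fs − 9 MHz = 2 MHz.
31.5 MHz mod fs = 9.5 MHz.
9.5 MHz > fs/2 = 5.5 MHz, folds to fs − 9.5 MHz = 1.5 MHz.
13 MHz mod fs = 2 MHz.
2 MHz ≤ fs/2 = 5.5 MHz, appears at 2 MHz.
46.5 MHz mod fs = 2.5 MHz.
2.5 MHz ≤ fs/2 = 5.5 MHz, appears at 2.5 MHz.
Distinct values: {1.5 MHz, 2 MHz, 2.5 MHz} → 3.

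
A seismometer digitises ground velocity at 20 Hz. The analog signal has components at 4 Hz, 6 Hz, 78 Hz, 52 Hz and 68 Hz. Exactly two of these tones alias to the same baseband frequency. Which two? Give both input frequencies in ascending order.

52 Hz, 68 Hz

fs/2 = 10 Hz.
4 Hz ≤ fs/2 = 10 Hz, passes unchanged.
6 Hz ≤ fs/2 = 10 Hz, passes unchanged.
78 Hz mod fs = 18 Hz.
18 Hz > fs/2 = 10 Hz, folds to fs − 18 Hz = 2 Hz.
52 Hz mod fs = 12 Hz.
12 Hz > fs/2 = 10 Hz, folds to fs − 12 Hz = 8 Hz.
68 Hz mod fs = 8 Hz.
8 Hz ≤ fs/2 = 10 Hz, appears at 8 Hz.
52 Hz and 68 Hz both map to 8 Hz.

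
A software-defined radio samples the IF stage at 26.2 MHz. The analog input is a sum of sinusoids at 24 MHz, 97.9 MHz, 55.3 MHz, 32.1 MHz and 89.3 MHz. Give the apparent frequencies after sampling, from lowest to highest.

2.2 MHz, 2.9 MHz, 5.9 MHz, 6.9 MHz, 10.7 MHz

fs/2 = 13.1 MHz.
24 MHz > fs/2 = 13.1 MHz, folds to fs − 24 MHz = 2.2 MHz.
97.9 MHz mod fs = 19.3 MHz.
19.3 MHz > fs/2 = 13.1 MHz, folds to fs − 19.3 MHz = 6.9 MHz.
55.3 MHz mod fs = 2.9 MHz.
2.9 MHz ≤ fs/2 = 13.1 MHz, appears at 2.9 MHz.
32.1 MHz mod fs = 5.9 MHz.
5.9 MHz ≤ fs/2 = 13.1 MHz, appears at 5.9 MHz.
89.3 MHz mod fs = 10.7 MHz.
10.7 MHz ≤ fs/2 = 13.1 MHz, appears at 10.7 MHz.
Distinct values: {2.2 MHz, 2.9 MHz, 5.9 MHz, 6.9 MHz, 10.7 MHz}.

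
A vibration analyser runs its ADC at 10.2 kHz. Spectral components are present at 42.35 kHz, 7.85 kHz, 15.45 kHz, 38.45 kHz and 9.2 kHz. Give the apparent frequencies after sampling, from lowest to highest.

1 kHz, 1.55 kHz, 2.35 kHz, 4.95 kHz

fs/2 = 5.1 kHz.
42.35 kHz mod fs = 1.55 kHz.
1.55 kHz ≤ fs/2 = 5.1 kHz, appears at 1.55 kHz.
7.85 kHz > fs/2 = 5.1 kHz, folds to fs − 7.85 kHz = 2.35 kHz.
15.45 kHz mod fs = 5.25 kHz.
5.25 kHz > fs/2 = 5.1 kHz, folds to fs − 5.25 kHz = 4.95 kHz.
38.45 kHz mod fs = 7.85 kHz.
7.85 kHz > fs/2 = 5.1 kHz, folds to fs − 7.85 kHz = 2.35 kHz.
9.2 kHz > fs/2 = 5.1 kHz, folds to fs − 9.2 kHz = 1 kHz.
Distinct values: {1 kHz, 1.55 kHz, 2.35 kHz, 4.95 kHz}.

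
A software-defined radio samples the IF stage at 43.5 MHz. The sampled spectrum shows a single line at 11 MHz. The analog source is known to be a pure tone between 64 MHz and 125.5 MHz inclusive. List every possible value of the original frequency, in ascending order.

76 MHz, 98 MHz, 119.5 MHz

Frequencies that alias to 11 MHz are k·fs ± 11 MHz for integer k ≥ 0.
k=0: 11 MHz.
k=1: 32.5 MHz, 54.5 MHz.
k=2: 76 MHz, 98 MHz.
k=3: 119.5 MHz, 141.5 MHz.
k=4: 163 MHz, 185 MHz.
Within [64 MHz, 125.5 MHz]: 76 MHz, 98 MHz, 119.5 MHz.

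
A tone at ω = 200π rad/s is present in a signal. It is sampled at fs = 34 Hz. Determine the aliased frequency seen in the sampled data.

ω = 200π rad/s → f = ω/(2π) = 100 Hz.
100 Hz mod fs = 32 Hz.
32 Hz > fs/2 = 17 Hz, folds to fs − 32 Hz = 2 Hz.

2 Hz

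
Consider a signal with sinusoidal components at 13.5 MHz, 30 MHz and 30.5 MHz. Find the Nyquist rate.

Highest-frequency component: 30.5 MHz.
Nyquist rate = 2 × 30.5 MHz = 61 MHz.

61 MHz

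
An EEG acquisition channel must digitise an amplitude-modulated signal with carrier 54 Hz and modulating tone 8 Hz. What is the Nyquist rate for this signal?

124 Hz

AM sidebands sit at fc ± fm = 46 Hz and 62 Hz.
Highest-frequency component: 62 Hz.
Nyquist rate = 2 × 62 Hz = 124 Hz.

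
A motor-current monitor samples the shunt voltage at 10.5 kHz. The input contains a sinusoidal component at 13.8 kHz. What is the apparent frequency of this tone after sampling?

3.3 kHz

13.8 kHz mod fs = 3.3 kHz.
3.3 kHz ≤ fs/2 = 5.25 kHz, appears at 3.3 kHz.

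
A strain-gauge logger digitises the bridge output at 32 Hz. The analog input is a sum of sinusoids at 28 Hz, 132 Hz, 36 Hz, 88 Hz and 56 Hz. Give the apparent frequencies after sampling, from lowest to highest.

fs/2 = 16 Hz.
28 Hz > fs/2 = 16 Hz, folds to fs − 28 Hz = 4 Hz.
132 Hz mod fs = 4 Hz.
4 Hz ≤ fs/2 = 16 Hz, appears at 4 Hz.
36 Hz mod fs = 4 Hz.
4 Hz ≤ fs/2 = 16 Hz, appears at 4 Hz.
88 Hz mod fs = 24 Hz.
24 Hz > fs/2 = 16 Hz, folds to fs − 24 Hz = 8 Hz.
56 Hz mod fs = 24 Hz.
24 Hz > fs/2 = 16 Hz, folds to fs − 24 Hz = 8 Hz.
Distinct values: {4 Hz, 8 Hz}.

4 Hz, 8 Hz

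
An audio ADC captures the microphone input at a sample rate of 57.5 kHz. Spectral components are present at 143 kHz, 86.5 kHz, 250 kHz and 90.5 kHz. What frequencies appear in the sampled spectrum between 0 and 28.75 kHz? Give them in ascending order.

20 kHz, 24.5 kHz, 28 kHz, 28.5 kHz

fs/2 = 28.75 kHz.
143 kHz mod fs = 28 kHz.
28 kHz ≤ fs/2 = 28.75 kHz, appears at 28 kHz.
86.5 kHz mod fs = 29 kHz.
29 kHz > fs/2 = 28.75 kHz, folds to fs − 29 kHz = 28.5 kHz.
250 kHz mod fs = 20 kHz.
20 kHz ≤ fs/2 = 28.75 kHz, appears at 20 kHz.
90.5 kHz mod fs = 33 kHz.
33 kHz > fs/2 = 28.75 kHz, folds to fs − 33 kHz = 24.5 kHz.
Distinct values: {20 kHz, 24.5 kHz, 28 kHz, 28.5 kHz}.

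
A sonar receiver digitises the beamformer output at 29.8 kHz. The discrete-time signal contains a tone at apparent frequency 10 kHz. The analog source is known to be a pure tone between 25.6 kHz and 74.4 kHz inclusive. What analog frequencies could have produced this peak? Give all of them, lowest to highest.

39.8 kHz, 49.6 kHz, 69.6 kHz

Frequencies that alias to 10 kHz are k·fs ± 10 kHz for integer k ≥ 0.
k=0: 10 kHz.
k=1: 19.8 kHz, 39.8 kHz.
k=2: 49.6 kHz, 69.6 kHz.
k=3: 79.4 kHz, 99.4 kHz.
Within [25.6 kHz, 74.4 kHz]: 39.8 kHz, 49.6 kHz, 69.6 kHz.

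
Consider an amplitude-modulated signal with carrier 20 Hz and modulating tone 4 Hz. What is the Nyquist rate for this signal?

AM sidebands sit at fc ± fm = 16 Hz and 24 Hz.
Highest-frequency component: 24 Hz.
Nyquist rate = 2 × 24 Hz = 48 Hz.

48 Hz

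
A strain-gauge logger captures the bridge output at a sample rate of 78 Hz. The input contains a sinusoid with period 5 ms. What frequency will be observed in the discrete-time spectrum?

34 Hz

T = 5 ms → f = 1/T = 200 Hz.
200 Hz mod fs = 44 Hz.
44 Hz > fs/2 = 39 Hz, folds to fs − 44 Hz = 34 Hz.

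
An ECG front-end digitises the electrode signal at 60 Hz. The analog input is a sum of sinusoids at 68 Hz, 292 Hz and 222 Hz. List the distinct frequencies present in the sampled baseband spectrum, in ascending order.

fs/2 = 30 Hz.
68 Hz mod fs = 8 Hz.
8 Hz ≤ fs/2 = 30 Hz, appears at 8 Hz.
292 Hz mod fs = 52 Hz.
52 Hz > fs/2 = 30 Hz, folds to fs − 52 Hz = 8 Hz.
222 Hz mod fs = 42 Hz.
42 Hz > fs/2 = 30 Hz, folds to fs − 42 Hz = 18 Hz.
Distinct values: {8 Hz, 18 Hz}.

8 Hz, 18 Hz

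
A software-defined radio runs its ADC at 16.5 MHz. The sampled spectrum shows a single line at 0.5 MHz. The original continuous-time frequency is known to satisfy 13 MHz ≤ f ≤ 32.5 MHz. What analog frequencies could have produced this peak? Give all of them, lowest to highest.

16 MHz, 17 MHz, 32.5 MHz

Frequencies that alias to 0.5 MHz are k·fs ± 0.5 MHz for integer k ≥ 0.
k=0: 0.5 MHz.
k=1: 16 MHz, 17 MHz.
k=2: 32.5 MHz, 33.5 MHz.
k=3: 49 MHz, 50 MHz.
Within [13 MHz, 32.5 MHz]: 16 MHz, 17 MHz, 32.5 MHz.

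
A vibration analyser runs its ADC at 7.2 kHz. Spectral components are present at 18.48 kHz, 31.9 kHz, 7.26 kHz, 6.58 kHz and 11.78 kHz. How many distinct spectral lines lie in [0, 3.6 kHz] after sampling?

fs/2 = 3.6 kHz.
18.48 kHz mod fs = 4.08 kHz.
4.08 kHz > fs/2 = 3.6 kHz, folds to fs − 4.08 kHz = 3.12 kHz.
31.9 kHz mod fs = 3.1 kHz.
3.1 kHz ≤ fs/2 = 3.6 kHz, appears at 3.1 kHz.
7.26 kHz mod fs = 0.06 kHz.
0.06 kHz ≤ fs/2 = 3.6 kHz, appears at 0.06 kHz.
6.58 kHz > fs/2 = 3.6 kHz, folds to fs − 6.58 kHz = 0.62 kHz.
11.78 kHz mod fs = 4.58 kHz.
4.58 kHz > fs/2 = 3.6 kHz, folds to fs − 4.58 kHz = 2.62 kHz.
Distinct values: {0.06 kHz, 0.62 kHz, 2.62 kHz, 3.1 kHz, 3.12 kHz} → 5.

5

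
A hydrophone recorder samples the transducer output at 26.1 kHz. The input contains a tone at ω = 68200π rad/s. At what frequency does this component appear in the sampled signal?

8 kHz

ω = 68200π rad/s → f = ω/(2π) = 34100 Hz = 34.1 kHz.
34.1 kHz mod fs = 8 kHz.
8 kHz ≤ fs/2 = 13.05 kHz, appears at 8 kHz.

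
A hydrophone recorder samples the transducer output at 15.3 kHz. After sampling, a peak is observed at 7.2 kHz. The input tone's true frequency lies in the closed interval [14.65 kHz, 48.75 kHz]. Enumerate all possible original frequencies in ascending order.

22.5 kHz, 23.4 kHz, 37.8 kHz, 38.7 kHz

Frequencies that alias to 7.2 kHz are k·fs ± 7.2 kHz for integer k ≥ 0.
k=0: 7.2 kHz.
k=1: 8.1 kHz, 22.5 kHz.
k=2: 23.4 kHz, 37.8 kHz.
k=3: 38.7 kHz, 53.1 kHz.
k=4: 54 kHz, 68.4 kHz.
Within [14.65 kHz, 48.75 kHz]: 22.5 kHz, 23.4 kHz, 37.8 kHz, 38.7 kHz.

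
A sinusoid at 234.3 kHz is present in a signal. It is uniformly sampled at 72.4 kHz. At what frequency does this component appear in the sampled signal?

17.1 kHz

234.3 kHz mod fs = 17.1 kHz.
17.1 kHz ≤ fs/2 = 36.2 kHz, appears at 17.1 kHz.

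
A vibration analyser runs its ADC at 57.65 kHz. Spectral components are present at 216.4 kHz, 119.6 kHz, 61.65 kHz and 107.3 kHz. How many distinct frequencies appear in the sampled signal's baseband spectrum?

4

fs/2 = 28.825 kHz.
216.4 kHz mod fs = 43.45 kHz.
43.45 kHz > fs/2 = 28.825 kHz, folds to fs − 43.45 kHz = 14.2 kHz.
119.6 kHz mod fs = 4.3 kHz.
4.3 kHz ≤ fs/2 = 28.825 kHz, appears at 4.3 kHz.
61.65 kHz mod fs = 4 kHz.
4 kHz ≤ fs/2 = 28.825 kHz, appears at 4 kHz.
107.3 kHz mod fs = 49.65 kHz.
49.65 kHz > fs/2 = 28.825 kHz, folds to fs − 49.65 kHz = 8 kHz.
Distinct values: {4 kHz, 4.3 kHz, 8 kHz, 14.2 kHz} → 4.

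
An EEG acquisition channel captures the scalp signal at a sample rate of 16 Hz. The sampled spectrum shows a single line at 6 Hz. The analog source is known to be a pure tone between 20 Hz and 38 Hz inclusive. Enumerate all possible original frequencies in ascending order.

Frequencies that alias to 6 Hz are k·fs ± 6 Hz for integer k ≥ 0.
k=0: 6 Hz.
k=1: 10 Hz, 22 Hz.
k=2: 26 Hz, 38 Hz.
k=3: 42 Hz, 54 Hz.
Within [20 Hz, 38 Hz]: 22 Hz, 26 Hz, 38 Hz.

22 Hz, 26 Hz, 38 Hz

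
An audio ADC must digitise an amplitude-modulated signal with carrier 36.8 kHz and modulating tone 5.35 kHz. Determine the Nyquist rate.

AM sidebands sit at fc ± fm = 31.45 kHz and 42.15 kHz.
Highest-frequency component: 42.15 kHz.
Nyquist rate = 2 × 42.15 kHz = 84.3 kHz.

84.3 kHz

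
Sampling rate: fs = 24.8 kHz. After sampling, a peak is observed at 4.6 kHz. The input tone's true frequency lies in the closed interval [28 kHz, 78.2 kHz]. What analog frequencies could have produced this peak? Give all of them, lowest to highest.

29.4 kHz, 45 kHz, 54.2 kHz, 69.8 kHz

Frequencies that alias to 4.6 kHz are k·fs ± 4.6 kHz for integer k ≥ 0.
k=0: 4.6 kHz.
k=1: 20.2 kHz, 29.4 kHz.
k=2: 45 kHz, 54.2 kHz.
k=3: 69.8 kHz, 79 kHz.
k=4: 94.6 kHz, 103.8 kHz.
Within [28 kHz, 78.2 kHz]: 29.4 kHz, 45 kHz, 54.2 kHz, 69.8 kHz.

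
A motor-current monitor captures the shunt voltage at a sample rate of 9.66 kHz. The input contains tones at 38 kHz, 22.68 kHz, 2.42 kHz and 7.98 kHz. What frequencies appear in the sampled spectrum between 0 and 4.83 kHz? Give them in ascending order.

fs/2 = 4.83 kHz.
38 kHz mod fs = 9.02 kHz.
9.02 kHz > fs/2 = 4.83 kHz, folds to fs − 9.02 kHz = 0.64 kHz.
22.68 kHz mod fs = 3.36 kHz.
3.36 kHz ≤ fs/2 = 4.83 kHz, appears at 3.36 kHz.
2.42 kHz ≤ fs/2 = 4.83 kHz, passes unchanged.
7.98 kHz > fs/2 = 4.83 kHz, folds to fs − 7.98 kHz = 1.68 kHz.
Distinct values: {0.64 kHz, 1.68 kHz, 2.42 kHz, 3.36 kHz}.

0.64 kHz, 1.68 kHz, 2.42 kHz, 3.36 kHz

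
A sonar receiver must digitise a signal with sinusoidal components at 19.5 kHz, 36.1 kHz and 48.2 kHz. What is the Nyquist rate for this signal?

96.4 kHz

Highest-frequency component: 48.2 kHz.
Nyquist rate = 2 × 48.2 kHz = 96.4 kHz.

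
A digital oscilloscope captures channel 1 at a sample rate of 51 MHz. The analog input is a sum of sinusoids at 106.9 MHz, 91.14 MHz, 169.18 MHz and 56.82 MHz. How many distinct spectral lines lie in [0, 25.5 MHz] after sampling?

4

fs/2 = 25.5 MHz.
106.9 MHz mod fs = 4.9 MHz.
4.9 MHz ≤ fs/2 = 25.5 MHz, appears at 4.9 MHz.
91.14 MHz mod fs = 40.14 MHz.
40.14 MHz > fs/2 = 25.5 MHz, folds to fs − 40.14 MHz = 10.86 MHz.
169.18 MHz mod fs = 16.18 MHz.
16.18 MHz ≤ fs/2 = 25.5 MHz, appears at 16.18 MHz.
56.82 MHz mod fs = 5.82 MHz.
5.82 MHz ≤ fs/2 = 25.5 MHz, appears at 5.82 MHz.
Distinct values: {4.9 MHz, 5.82 MHz, 10.86 MHz, 16.18 MHz} → 4.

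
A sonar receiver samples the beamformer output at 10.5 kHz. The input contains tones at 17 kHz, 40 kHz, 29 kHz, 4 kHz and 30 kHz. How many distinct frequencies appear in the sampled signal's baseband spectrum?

4

fs/2 = 5.25 kHz.
17 kHz mod fs = 6.5 kHz.
6.5 kHz > fs/2 = 5.25 kHz, folds to fs − 6.5 kHz = 4 kHz.
40 kHz mod fs = 8.5 kHz.
8.5 kHz > fs/2 = 5.25 kHz, folds to fs − 8.5 kHz = 2 kHz.
29 kHz mod fs = 8 kHz.
8 kHz > fs/2 = 5.25 kHz, folds to fs − 8 kHz = 2.5 kHz.
4 kHz ≤ fs/2 = 5.25 kHz, passes unchanged.
30 kHz mod fs = 9 kHz.
9 kHz > fs/2 = 5.25 kHz, folds to fs − 9 kHz = 1.5 kHz.
Distinct values: {1.5 kHz, 2 kHz, 2.5 kHz, 4 kHz} → 4.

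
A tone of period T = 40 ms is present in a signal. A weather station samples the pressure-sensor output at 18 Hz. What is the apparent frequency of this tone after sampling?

7 Hz

T = 40 ms → f = 1/T = 25 Hz.
25 Hz mod fs = 7 Hz.
7 Hz ≤ fs/2 = 9 Hz, appears at 7 Hz.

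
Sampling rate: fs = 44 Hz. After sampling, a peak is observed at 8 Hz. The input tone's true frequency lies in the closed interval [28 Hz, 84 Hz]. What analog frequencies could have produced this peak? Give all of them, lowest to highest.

Frequencies that alias to 8 Hz are k·fs ± 8 Hz for integer k ≥ 0.
k=0: 8 Hz.
k=1: 36 Hz, 52 Hz.
k=2: 80 Hz, 96 Hz.
k=3: 124 Hz, 140 Hz.
Within [28 Hz, 84 Hz]: 36 Hz, 52 Hz, 80 Hz.

36 Hz, 52 Hz, 80 Hz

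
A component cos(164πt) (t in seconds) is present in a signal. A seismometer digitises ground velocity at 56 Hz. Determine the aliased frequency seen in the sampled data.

ω = 164π rad/s → f = ω/(2π) = 82 Hz.
82 Hz mod fs = 26 Hz.
26 Hz ≤ fs/2 = 28 Hz, appears at 26 Hz.

26 Hz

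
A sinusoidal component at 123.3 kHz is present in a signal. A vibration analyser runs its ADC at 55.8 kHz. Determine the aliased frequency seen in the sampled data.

11.7 kHz

123.3 kHz mod fs = 11.7 kHz.
11.7 kHz ≤ fs/2 = 27.9 kHz, appears at 11.7 kHz.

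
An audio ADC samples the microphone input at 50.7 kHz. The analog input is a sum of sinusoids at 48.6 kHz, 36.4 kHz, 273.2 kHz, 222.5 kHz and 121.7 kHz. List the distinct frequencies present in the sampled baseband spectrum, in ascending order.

2.1 kHz, 14.3 kHz, 19.7 kHz, 20.3 kHz

fs/2 = 25.35 kHz.
48.6 kHz > fs/2 = 25.35 kHz, folds to fs − 48.6 kHz = 2.1 kHz.
36.4 kHz > fs/2 = 25.35 kHz, folds to fs − 36.4 kHz = 14.3 kHz.
273.2 kHz mod fs = 19.7 kHz.
19.7 kHz ≤ fs/2 = 25.35 kHz, appears at 19.7 kHz.
222.5 kHz mod fs = 19.7 kHz.
19.7 kHz ≤ fs/2 = 25.35 kHz, appears at 19.7 kHz.
121.7 kHz mod fs = 20.3 kHz.
20.3 kHz ≤ fs/2 = 25.35 kHz, appears at 20.3 kHz.
Distinct values: {2.1 kHz, 14.3 kHz, 19.7 kHz, 20.3 kHz}.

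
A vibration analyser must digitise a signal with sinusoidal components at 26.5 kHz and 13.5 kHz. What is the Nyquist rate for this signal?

53 kHz

Highest-frequency component: 26.5 kHz.
Nyquist rate = 2 × 26.5 kHz = 53 kHz.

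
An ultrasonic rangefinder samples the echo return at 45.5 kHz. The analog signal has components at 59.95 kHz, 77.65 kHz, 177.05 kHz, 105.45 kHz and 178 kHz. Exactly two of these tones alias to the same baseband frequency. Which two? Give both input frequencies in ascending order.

59.95 kHz, 105.45 kHz

fs/2 = 22.75 kHz.
59.95 kHz mod fs = 14.45 kHz.
14.45 kHz ≤ fs/2 = 22.75 kHz, appears at 14.45 kHz.
77.65 kHz mod fs = 32.15 kHz.
32.15 kHz > fs/2 = 22.75 kHz, folds to fs − 32.15 kHz = 13.35 kHz.
177.05 kHz mod fs = 40.55 kHz.
40.55 kHz > fs/2 = 22.75 kHz, folds to fs − 40.55 kHz = 4.95 kHz.
105.45 kHz mod fs = 14.45 kHz.
14.45 kHz ≤ fs/2 = 22.75 kHz, appears at 14.45 kHz.
178 kHz mod fs = 41.5 kHz.
41.5 kHz > fs/2 = 22.75 kHz, folds to fs − 41.5 kHz = 4 kHz.
59.95 kHz and 105.45 kHz both map to 14.45 kHz.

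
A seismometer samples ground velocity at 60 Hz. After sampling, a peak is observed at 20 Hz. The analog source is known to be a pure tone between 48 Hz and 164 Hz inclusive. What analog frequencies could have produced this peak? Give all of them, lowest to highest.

80 Hz, 100 Hz, 140 Hz, 160 Hz

Frequencies that alias to 20 Hz are k·fs ± 20 Hz for integer k ≥ 0.
k=0: 20 Hz.
k=1: 40 Hz, 80 Hz.
k=2: 100 Hz, 140 Hz.
k=3: 160 Hz, 200 Hz.
k=4: 220 Hz, 260 Hz.
Within [48 Hz, 164 Hz]: 80 Hz, 100 Hz, 140 Hz, 160 Hz.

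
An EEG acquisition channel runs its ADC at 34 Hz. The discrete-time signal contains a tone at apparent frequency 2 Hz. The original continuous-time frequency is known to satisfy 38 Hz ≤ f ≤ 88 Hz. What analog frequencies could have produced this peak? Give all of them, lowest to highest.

66 Hz, 70 Hz

Frequencies that alias to 2 Hz are k·fs ± 2 Hz for integer k ≥ 0.
k=0: 2 Hz.
k=1: 32 Hz, 36 Hz.
k=2: 66 Hz, 70 Hz.
k=3: 100 Hz, 104 Hz.
Within [38 Hz, 88 Hz]: 66 Hz, 70 Hz.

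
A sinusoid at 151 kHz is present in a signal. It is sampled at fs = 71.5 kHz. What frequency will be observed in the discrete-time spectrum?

8 kHz

151 kHz mod fs = 8 kHz.
8 kHz ≤ fs/2 = 35.75 kHz, appears at 8 kHz.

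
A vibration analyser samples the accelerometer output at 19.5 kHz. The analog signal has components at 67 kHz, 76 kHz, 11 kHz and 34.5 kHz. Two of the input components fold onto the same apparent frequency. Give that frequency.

8.5 kHz

fs/2 = 9.75 kHz.
67 kHz mod fs = 8.5 kHz.
8.5 kHz ≤ fs/2 = 9.75 kHz, appears at 8.5 kHz.
76 kHz mod fs = 17.5 kHz.
17.5 kHz > fs/2 = 9.75 kHz, folds to fs − 17.5 kHz = 2 kHz.
11 kHz > fs/2 = 9.75 kHz, folds to fs − 11 kHz = 8.5 kHz.
34.5 kHz mod fs = 15 kHz.
15 kHz > fs/2 = 9.75 kHz, folds to fs − 15 kHz = 4.5 kHz.
11 kHz and 67 kHz both map to 8.5 kHz.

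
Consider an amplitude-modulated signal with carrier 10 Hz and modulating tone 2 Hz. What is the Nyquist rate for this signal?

24 Hz

AM sidebands sit at fc ± fm = 8 Hz and 12 Hz.
Highest-frequency component: 12 Hz.
Nyquist rate = 2 × 12 Hz = 24 Hz.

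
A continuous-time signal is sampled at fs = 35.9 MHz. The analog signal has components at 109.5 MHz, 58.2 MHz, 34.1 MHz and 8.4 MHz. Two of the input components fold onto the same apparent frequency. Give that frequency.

1.8 MHz

fs/2 = 17.95 MHz.
109.5 MHz mod fs = 1.8 MHz.
1.8 MHz ≤ fs/2 = 17.95 MHz, appears at 1.8 MHz.
58.2 MHz mod fs = 22.3 MHz.
22.3 MHz > fs/2 = 17.95 MHz, folds to fs − 22.3 MHz = 13.6 MHz.
34.1 MHz > fs/2 = 17.95 MHz, folds to fs − 34.1 MHz = 1.8 MHz.
8.4 MHz ≤ fs/2 = 17.95 MHz, passes unchanged.
34.1 MHz and 109.5 MHz both map to 1.8 MHz.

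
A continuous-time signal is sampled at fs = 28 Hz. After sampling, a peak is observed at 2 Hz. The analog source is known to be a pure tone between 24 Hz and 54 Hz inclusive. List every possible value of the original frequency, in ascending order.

26 Hz, 30 Hz, 54 Hz

Frequencies that alias to 2 Hz are k·fs ± 2 Hz for integer k ≥ 0.
k=0: 2 Hz.
k=1: 26 Hz, 30 Hz.
k=2: 54 Hz, 58 Hz.
k=3: 82 Hz, 86 Hz.
Within [24 Hz, 54 Hz]: 26 Hz, 30 Hz, 54 Hz.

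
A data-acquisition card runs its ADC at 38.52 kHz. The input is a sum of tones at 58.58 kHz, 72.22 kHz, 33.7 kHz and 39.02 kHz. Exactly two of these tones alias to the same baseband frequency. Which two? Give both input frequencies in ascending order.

33.7 kHz, 72.22 kHz

fs/2 = 19.26 kHz.
58.58 kHz mod fs = 20.06 kHz.
20.06 kHz > fs/2 = 19.26 kHz, folds to fs − 20.06 kHz = 18.46 kHz.
72.22 kHz mod fs = 33.7 kHz.
33.7 kHz > fs/2 = 19.26 kHz, folds to fs − 33.7 kHz = 4.82 kHz.
33.7 kHz > fs/2 = 19.26 kHz, folds to fs − 33.7 kHz = 4.82 kHz.
39.02 kHz mod fs = 0.5 kHz.
0.5 kHz ≤ fs/2 = 19.26 kHz, appears at 0.5 kHz.
33.7 kHz and 72.22 kHz both map to 4.82 kHz.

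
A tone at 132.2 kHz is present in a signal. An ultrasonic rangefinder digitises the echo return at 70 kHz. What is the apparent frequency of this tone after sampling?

132.2 kHz mod fs = 62.2 kHz.
62.2 kHz > fs/2 = 35 kHz, folds to fs − 62.2 kHz = 7.8 kHz.

7.8 kHz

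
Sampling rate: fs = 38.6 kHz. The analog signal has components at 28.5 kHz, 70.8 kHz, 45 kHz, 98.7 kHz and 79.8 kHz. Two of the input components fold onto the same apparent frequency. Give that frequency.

6.4 kHz

fs/2 = 19.3 kHz.
28.5 kHz > fs/2 = 19.3 kHz, folds to fs − 28.5 kHz = 10.1 kHz.
70.8 kHz mod fs = 32.2 kHz.
32.2 kHz > fs/2 = 19.3 kHz, folds to fs − 32.2 kHz = 6.4 kHz.
45 kHz mod fs = 6.4 kHz.
6.4 kHz ≤ fs/2 = 19.3 kHz, appears at 6.4 kHz.
98.7 kHz mod fs = 21.5 kHz.
21.5 kHz > fs/2 = 19.3 kHz, folds to fs − 21.5 kHz = 17.1 kHz.
79.8 kHz mod fs = 2.6 kHz.
2.6 kHz ≤ fs/2 = 19.3 kHz, appears at 2.6 kHz.
45 kHz and 70.8 kHz both map to 6.4 kHz.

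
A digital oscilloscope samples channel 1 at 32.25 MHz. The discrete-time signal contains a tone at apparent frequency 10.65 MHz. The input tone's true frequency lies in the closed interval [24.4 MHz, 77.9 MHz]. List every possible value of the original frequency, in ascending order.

Frequencies that alias to 10.65 MHz are k·fs ± 10.65 MHz for integer k ≥ 0.
k=0: 10.65 MHz.
k=1: 21.6 MHz, 42.9 MHz.
k=2: 53.85 MHz, 75.15 MHz.
k=3: 86.1 MHz, 107.4 MHz.
Within [24.4 MHz, 77.9 MHz]: 42.9 MHz, 53.85 MHz, 75.15 MHz.

42.9 MHz, 53.85 MHz, 75.15 MHz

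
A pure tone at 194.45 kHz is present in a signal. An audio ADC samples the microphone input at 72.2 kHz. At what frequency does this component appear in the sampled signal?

22.15 kHz

194.45 kHz mod fs = 50.05 kHz.
50.05 kHz > fs/2 = 36.1 kHz, folds to fs − 50.05 kHz = 22.15 kHz.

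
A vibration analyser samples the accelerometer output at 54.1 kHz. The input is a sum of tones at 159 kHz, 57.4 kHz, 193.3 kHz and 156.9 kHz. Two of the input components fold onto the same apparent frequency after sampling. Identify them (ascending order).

57.4 kHz, 159 kHz

fs/2 = 27.05 kHz.
159 kHz mod fs = 50.8 kHz.
50.8 kHz > fs/2 = 27.05 kHz, folds to fs − 50.8 kHz = 3.3 kHz.
57.4 kHz mod fs = 3.3 kHz.
3.3 kHz ≤ fs/2 = 27.05 kHz, appears at 3.3 kHz.
193.3 kHz mod fs = 31 kHz.
31 kHz > fs/2 = 27.05 kHz, folds to fs − 31 kHz = 23.1 kHz.
156.9 kHz mod fs = 48.7 kHz.
48.7 kHz > fs/2 = 27.05 kHz, folds to fs − 48.7 kHz = 5.4 kHz.
57.4 kHz and 159 kHz both map to 3.3 kHz.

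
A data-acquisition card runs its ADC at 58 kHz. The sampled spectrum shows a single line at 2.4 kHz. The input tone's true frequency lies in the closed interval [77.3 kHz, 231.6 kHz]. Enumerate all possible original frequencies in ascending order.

113.6 kHz, 118.4 kHz, 171.6 kHz, 176.4 kHz, 229.6 kHz

Frequencies that alias to 2.4 kHz are k·fs ± 2.4 kHz for integer k ≥ 0.
k=0: 2.4 kHz.
k=1: 55.6 kHz, 60.4 kHz.
k=2: 113.6 kHz, 118.4 kHz.
k=3: 171.6 kHz, 176.4 kHz.
k=4: 229.6 kHz, 234.4 kHz.
k=5: 287.6 kHz, 292.4 kHz.
Within [77.3 kHz, 231.6 kHz]: 113.6 kHz, 118.4 kHz, 171.6 kHz, 176.4 kHz, 229.6 kHz.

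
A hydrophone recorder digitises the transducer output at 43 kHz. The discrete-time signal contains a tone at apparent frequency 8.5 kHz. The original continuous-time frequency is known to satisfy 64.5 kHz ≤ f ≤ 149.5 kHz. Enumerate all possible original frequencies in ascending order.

77.5 kHz, 94.5 kHz, 120.5 kHz, 137.5 kHz

Frequencies that alias to 8.5 kHz are k·fs ± 8.5 kHz for integer k ≥ 0.
k=0: 8.5 kHz.
k=1: 34.5 kHz, 51.5 kHz.
k=2: 77.5 kHz, 94.5 kHz.
k=3: 120.5 kHz, 137.5 kHz.
k=4: 163.5 kHz, 180.5 kHz.
Within [64.5 kHz, 149.5 kHz]: 77.5 kHz, 94.5 kHz, 120.5 kHz, 137.5 kHz.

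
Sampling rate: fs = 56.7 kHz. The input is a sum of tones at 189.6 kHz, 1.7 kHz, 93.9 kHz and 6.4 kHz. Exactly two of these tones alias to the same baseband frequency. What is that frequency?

fs/2 = 28.35 kHz.
189.6 kHz mod fs = 19.5 kHz.
19.5 kHz ≤ fs/2 = 28.35 kHz, appears at 19.5 kHz.
1.7 kHz ≤ fs/2 = 28.35 kHz, passes unchanged.
93.9 kHz mod fs = 37.2 kHz.
37.2 kHz > fs/2 = 28.35 kHz, folds to fs − 37.2 kHz = 19.5 kHz.
6.4 kHz ≤ fs/2 = 28.35 kHz, passes unchanged.
93.9 kHz and 189.6 kHz both map to 19.5 kHz.

19.5 kHz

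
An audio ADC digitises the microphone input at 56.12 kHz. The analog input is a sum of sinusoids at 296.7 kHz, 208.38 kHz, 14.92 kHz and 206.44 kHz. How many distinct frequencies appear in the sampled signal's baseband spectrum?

3

fs/2 = 28.06 kHz.
296.7 kHz mod fs = 16.1 kHz.
16.1 kHz ≤ fs/2 = 28.06 kHz, appears at 16.1 kHz.
208.38 kHz mod fs = 40.02 kHz.
40.02 kHz > fs/2 = 28.06 kHz, folds to fs − 40.02 kHz = 16.1 kHz.
14.92 kHz ≤ fs/2 = 28.06 kHz, passes unchanged.
206.44 kHz mod fs = 38.08 kHz.
38.08 kHz > fs/2 = 28.06 kHz, folds to fs − 38.08 kHz = 18.04 kHz.
Distinct values: {14.92 kHz, 16.1 kHz, 18.04 kHz} → 3.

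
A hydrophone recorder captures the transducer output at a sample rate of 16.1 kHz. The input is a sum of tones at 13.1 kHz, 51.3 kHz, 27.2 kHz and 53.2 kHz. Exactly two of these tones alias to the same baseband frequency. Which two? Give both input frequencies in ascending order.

13.1 kHz, 51.3 kHz

fs/2 = 8.05 kHz.
13.1 kHz > fs/2 = 8.05 kHz, folds to fs − 13.1 kHz = 3 kHz.
51.3 kHz mod fs = 3 kHz.
3 kHz ≤ fs/2 = 8.05 kHz, appears at 3 kHz.
27.2 kHz mod fs = 11.1 kHz.
11.1 kHz > fs/2 = 8.05 kHz, folds to fs − 11.1 kHz = 5 kHz.
53.2 kHz mod fs = 4.9 kHz.
4.9 kHz ≤ fs/2 = 8.05 kHz, appears at 4.9 kHz.
13.1 kHz and 51.3 kHz both map to 3 kHz.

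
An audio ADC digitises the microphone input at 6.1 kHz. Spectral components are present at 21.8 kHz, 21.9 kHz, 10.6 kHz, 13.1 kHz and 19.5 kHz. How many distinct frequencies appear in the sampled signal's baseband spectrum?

fs/2 = 3.05 kHz.
21.8 kHz mod fs = 3.5 kHz.
3.5 kHz > fs/2 = 3.05 kHz, folds to fs − 3.5 kHz = 2.6 kHz.
21.9 kHz mod fs = 3.6 kHz.
3.6 kHz > fs/2 = 3.05 kHz, folds to fs − 3.6 kHz = 2.5 kHz.
10.6 kHz mod fs = 4.5 kHz.
4.5 kHz > fs/2 = 3.05 kHz, folds to fs − 4.5 kHz = 1.6 kHz.
13.1 kHz mod fs = 0.9 kHz.
0.9 kHz ≤ fs/2 = 3.05 kHz, appears at 0.9 kHz.
19.5 kHz mod fs = 1.2 kHz.
1.2 kHz ≤ fs/2 = 3.05 kHz, appears at 1.2 kHz.
Distinct values: {0.9 kHz, 1.2 kHz, 1.6 kHz, 2.5 kHz, 2.6 kHz} → 5.

5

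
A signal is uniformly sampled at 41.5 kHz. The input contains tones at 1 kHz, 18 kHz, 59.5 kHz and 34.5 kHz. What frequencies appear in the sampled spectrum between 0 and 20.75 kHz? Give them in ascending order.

1 kHz, 7 kHz, 18 kHz

fs/2 = 20.75 kHz.
1 kHz ≤ fs/2 = 20.75 kHz, passes unchanged.
18 kHz ≤ fs/2 = 20.75 kHz, passes unchanged.
59.5 kHz mod fs = 18 kHz.
18 kHz ≤ fs/2 = 20.75 kHz, appears at 18 kHz.
34.5 kHz > fs/2 = 20.75 kHz, folds to fs − 34.5 kHz = 7 kHz.
Distinct values: {1 kHz, 7 kHz, 18 kHz}.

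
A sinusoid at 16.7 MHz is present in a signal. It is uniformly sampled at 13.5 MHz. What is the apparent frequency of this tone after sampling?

16.7 MHz mod fs = 3.2 MHz.
3.2 MHz ≤ fs/2 = 6.75 MHz, appears at 3.2 MHz.

3.2 MHz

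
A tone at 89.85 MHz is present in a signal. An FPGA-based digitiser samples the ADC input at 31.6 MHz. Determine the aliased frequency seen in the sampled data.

89.85 MHz mod fs = 26.65 MHz.
26.65 MHz > fs/2 = 15.8 MHz, folds to fs − 26.65 MHz = 4.95 MHz.

4.95 MHz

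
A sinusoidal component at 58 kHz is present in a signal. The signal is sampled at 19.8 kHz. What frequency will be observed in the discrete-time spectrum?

58 kHz mod fs = 18.4 kHz.
18.4 kHz > fs/2 = 9.9 kHz, folds to fs − 18.4 kHz = 1.4 kHz.

1.4 kHz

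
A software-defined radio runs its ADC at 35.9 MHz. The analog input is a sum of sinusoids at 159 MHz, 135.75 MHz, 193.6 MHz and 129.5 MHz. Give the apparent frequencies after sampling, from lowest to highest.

7.85 MHz, 14.1 MHz, 15.4 MHz

fs/2 = 17.95 MHz.
159 MHz mod fs = 15.4 MHz.
15.4 MHz ≤ fs/2 = 17.95 MHz, appears at 15.4 MHz.
135.75 MHz mod fs = 28.05 MHz.
28.05 MHz > fs/2 = 17.95 MHz, folds to fs − 28.05 MHz = 7.85 MHz.
193.6 MHz mod fs = 14.1 MHz.
14.1 MHz ≤ fs/2 = 17.95 MHz, appears at 14.1 MHz.
129.5 MHz mod fs = 21.8 MHz.
21.8 MHz > fs/2 = 17.95 MHz, folds to fs − 21.8 MHz = 14.1 MHz.
Distinct values: {7.85 MHz, 14.1 MHz, 15.4 MHz}.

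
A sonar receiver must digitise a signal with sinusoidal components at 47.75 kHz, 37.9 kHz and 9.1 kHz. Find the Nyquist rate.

95.5 kHz

Highest-frequency component: 47.75 kHz.
Nyquist rate = 2 × 47.75 kHz = 95.5 kHz.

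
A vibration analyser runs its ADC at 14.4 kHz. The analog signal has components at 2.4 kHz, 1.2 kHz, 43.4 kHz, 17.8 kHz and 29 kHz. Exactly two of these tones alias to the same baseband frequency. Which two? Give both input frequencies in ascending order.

29 kHz, 43.4 kHz

fs/2 = 7.2 kHz.
2.4 kHz ≤ fs/2 = 7.2 kHz, passes unchanged.
1.2 kHz ≤ fs/2 = 7.2 kHz, passes unchanged.
43.4 kHz mod fs = 0.2 kHz.
0.2 kHz ≤ fs/2 = 7.2 kHz, appears at 0.2 kHz.
17.8 kHz mod fs = 3.4 kHz.
3.4 kHz ≤ fs/2 = 7.2 kHz, appears at 3.4 kHz.
29 kHz mod fs = 0.2 kHz.
0.2 kHz ≤ fs/2 = 7.2 kHz, appears at 0.2 kHz.
29 kHz and 43.4 kHz both map to 0.2 kHz.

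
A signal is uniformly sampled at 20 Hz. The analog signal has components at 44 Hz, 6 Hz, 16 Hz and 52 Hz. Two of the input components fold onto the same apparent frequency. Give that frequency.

fs/2 = 10 Hz.
44 Hz mod fs = 4 Hz.
4 Hz ≤ fs/2 = 10 Hz, appears at 4 Hz.
6 Hz ≤ fs/2 = 10 Hz, passes unchanged.
16 Hz > fs/2 = 10 Hz, folds to fs − 16 Hz = 4 Hz.
52 Hz mod fs = 12 Hz.
12 Hz > fs/2 = 10 Hz, folds to fs − 12 Hz = 8 Hz.
16 Hz and 44 Hz both map to 4 Hz.

4 Hz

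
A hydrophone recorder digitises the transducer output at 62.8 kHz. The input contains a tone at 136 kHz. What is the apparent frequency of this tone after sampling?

10.4 kHz

136 kHz mod fs = 10.4 kHz.
10.4 kHz ≤ fs/2 = 31.4 kHz, appears at 10.4 kHz.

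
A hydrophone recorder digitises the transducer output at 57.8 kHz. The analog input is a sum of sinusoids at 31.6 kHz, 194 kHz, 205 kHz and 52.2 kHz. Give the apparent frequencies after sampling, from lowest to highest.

fs/2 = 28.9 kHz.
31.6 kHz > fs/2 = 28.9 kHz, folds to fs − 31.6 kHz = 26.2 kHz.
194 kHz mod fs = 20.6 kHz.
20.6 kHz ≤ fs/2 = 28.9 kHz, appears at 20.6 kHz.
205 kHz mod fs = 31.6 kHz.
31.6 kHz > fs/2 = 28.9 kHz, folds to fs − 31.6 kHz = 26.2 kHz.
52.2 kHz > fs/2 = 28.9 kHz, folds to fs − 52.2 kHz = 5.6 kHz.
Distinct values: {5.6 kHz, 20.6 kHz, 26.2 kHz}.

5.6 kHz, 20.6 kHz, 26.2 kHz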